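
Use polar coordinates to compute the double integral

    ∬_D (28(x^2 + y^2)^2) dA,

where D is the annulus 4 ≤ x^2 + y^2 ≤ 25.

The region D is 2 ≤ r ≤ 5, 0 ≤ θ ≤ 2π in polar coordinates, where x = r cos(θ), y = r sin(θ), and dA = r dr dθ.

Under the substitution, the integrand becomes 28r^4, so

    ∬_D (28(x^2 + y^2)^2) dA = ∫_{0}^{2π} ∫_{2}^{5} (28r^4) · r dr dθ.

Inner integral (in r): ∫_{2}^{5} (28r^4) · r dr = 72618.

Outer integral (in θ): ∫_{0}^{2π} (72618) dθ = 145236π.

Therefore ∬_D (28(x^2 + y^2)^2) dA = 145236π.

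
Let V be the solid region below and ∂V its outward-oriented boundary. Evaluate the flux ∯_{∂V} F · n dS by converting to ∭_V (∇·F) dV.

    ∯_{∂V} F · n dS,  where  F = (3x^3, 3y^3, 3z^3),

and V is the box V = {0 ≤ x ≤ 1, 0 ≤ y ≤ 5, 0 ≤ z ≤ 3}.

By the divergence theorem,

    ∯_{∂V} F · n dS = ∭_V (∇ · F) dV.

Compute the divergence:
    ∇ · F = ∂F_x/∂x + ∂F_y/∂y + ∂F_z/∂z = 9x^2 + 9y^2 + 9z^2.

V is a rectangular box, so dV = dx dy dz with 0 ≤ x ≤ 1, 0 ≤ y ≤ 5, 0 ≤ z ≤ 3.

Integrate (9x^2 + 9y^2 + 9z^2) over V as an iterated integral:

    ∭_V (∇·F) dV = ∫_0^{1} ∫_0^{5} ∫_0^{3} (9x^2 + 9y^2 + 9z^2) dz dy dx.

Inner (z from 0 to 3): 27x^2 + 27y^2 + 81.
Middle (y from 0 to 5): 135x^2 + 1530.
Outer (x from 0 to 1): 1575.

Therefore ∯_{∂V} F · n dS = 1575.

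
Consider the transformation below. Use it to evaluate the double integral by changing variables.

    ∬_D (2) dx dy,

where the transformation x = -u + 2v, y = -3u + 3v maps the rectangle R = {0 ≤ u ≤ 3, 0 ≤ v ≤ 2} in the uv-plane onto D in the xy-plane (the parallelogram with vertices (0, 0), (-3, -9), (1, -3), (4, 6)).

Compute the Jacobian determinant of (x, y) with respect to (u, v):

    ∂(x,y)/∂(u,v) = | -1  2 | = (-1)(3) - (2)(-3) = 3.
                   | -3  3 |

Its absolute value is |J| = 3 (the area scaling factor).

Substituting x = -u + 2v, y = -3u + 3v into the integrand,

    2 → 2,

so the integral becomes

    ∬_R (2) · |J| du dv = ∫_0^3 ∫_0^2 (6) dv du.

Inner (v): 12.
Outer (u): 36.

Therefore ∬_D (2) dx dy = 36.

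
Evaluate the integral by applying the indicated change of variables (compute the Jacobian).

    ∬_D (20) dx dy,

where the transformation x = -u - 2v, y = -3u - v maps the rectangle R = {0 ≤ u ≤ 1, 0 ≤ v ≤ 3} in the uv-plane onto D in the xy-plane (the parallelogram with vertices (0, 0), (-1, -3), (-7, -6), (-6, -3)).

Compute the Jacobian determinant of (x, y) with respect to (u, v):

    ∂(x,y)/∂(u,v) = | -1  -2 | = (-1)(-1) - (-2)(-3) = -5.
                   | -3  -1 |

Its absolute value is |J| = 5 (the area scaling factor).

Substituting x = -u - 2v, y = -3u - v into the integrand,

    20 → 20,

so the integral becomes

    ∬_R (20) · |J| du dv = ∫_0^1 ∫_0^3 (100) dv du.

Inner (v): 300.
Outer (u): 300.

Therefore ∬_D (20) dx dy = 300.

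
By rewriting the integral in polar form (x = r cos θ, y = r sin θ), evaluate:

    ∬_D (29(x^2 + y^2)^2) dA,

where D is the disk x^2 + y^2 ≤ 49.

The region D is 0 ≤ r ≤ 7, 0 ≤ θ ≤ 2π in polar coordinates, where x = r cos(θ), y = r sin(θ), and dA = r dr dθ.

Under the substitution, the integrand becomes 29r^4, so

    ∬_D (29(x^2 + y^2)^2) dA = ∫_{0}^{2π} ∫_{0}^{7} (29r^4) · r dr dθ.

Inner integral (in r): ∫_{0}^{7} (29r^4) · r dr = 3411821/6.

Outer integral (in θ): ∫_{0}^{2π} (3411821/6) dθ = 3411821π/3.

Therefore ∬_D (29(x^2 + y^2)^2) dA = 3411821π/3.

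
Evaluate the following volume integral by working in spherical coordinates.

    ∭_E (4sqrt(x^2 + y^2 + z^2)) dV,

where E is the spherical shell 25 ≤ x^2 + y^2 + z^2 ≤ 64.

In spherical coordinates, x = ρ sin(φ) cos(θ), y = ρ sin(φ) sin(θ), z = ρ cos(φ), and dV = ρ^2 sin(φ) dρ dφ dθ.

The integrand becomes 4ρ, so

    ∭_E (4sqrt(x^2 + y^2 + z^2)) dV = ∫_{0}^{2π} ∫_{0}^{π} ∫_{5}^{8} (4ρ) · ρ^2 sin(φ) dρ dφ dθ.

Inner (ρ): 3471sin(φ).
Middle (φ): 6942.
Outer (θ): 13884π.

Therefore the triple integral equals 13884π.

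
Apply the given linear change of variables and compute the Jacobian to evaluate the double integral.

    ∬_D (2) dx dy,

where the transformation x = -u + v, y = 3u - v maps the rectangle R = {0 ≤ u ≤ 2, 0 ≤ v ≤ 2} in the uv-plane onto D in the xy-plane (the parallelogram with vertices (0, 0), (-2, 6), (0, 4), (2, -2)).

Compute the Jacobian determinant of (x, y) with respect to (u, v):

    ∂(x,y)/∂(u,v) = | -1  1 | = (-1)(-1) - (1)(3) = -2.
                   | 3  -1 |

Its absolute value is |J| = 2 (the area scaling factor).

Substituting x = -u + v, y = 3u - v into the integrand,

    2 → 2,

so the integral becomes

    ∬_R (2) · |J| du dv = ∫_0^2 ∫_0^2 (4) dv du.

Inner (v): 8.
Outer (u): 16.

Therefore ∬_D (2) dx dy = 16.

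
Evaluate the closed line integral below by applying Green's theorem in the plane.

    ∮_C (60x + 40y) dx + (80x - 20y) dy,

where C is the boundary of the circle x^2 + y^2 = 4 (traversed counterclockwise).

Green's theorem converts the closed line integral into a double integral over the enclosed region D:

    ∮_C P dx + Q dy = ∬_D (∂Q/∂x - ∂P/∂y) dA.

Here P = 60x + 40y, Q = 80x - 20y, so

    ∂Q/∂x = 80,    ∂P/∂y = 40,
    ∂Q/∂x - ∂P/∂y = 40.

D is the region x^2 + y^2 ≤ 4. Evaluating the double integral:

In polar coordinates (x = r cos θ, y = r sin θ, dA = r dr dθ) the integrand becomes 40, so

    ∬_D (40) dA = ∫_0^{2π} ∫_0^{2} (40) · r dr dθ.

Inner (r from 0 to 2): 80.
Outer (θ from 0 to 2π): 160π.

Therefore ∮_C P dx + Q dy = 160π.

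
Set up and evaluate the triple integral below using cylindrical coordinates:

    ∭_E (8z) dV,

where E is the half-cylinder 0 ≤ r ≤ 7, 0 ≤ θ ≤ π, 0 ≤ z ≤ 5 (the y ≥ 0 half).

In cylindrical coordinates, x = r cos(θ), y = r sin(θ), z = z, and dV = r dr dθ dz.

The integrand becomes 8z, so

    ∭_E (8z) dV = ∫_{0}^{π} ∫_{0}^{7} ∫_{0}^{5} (8z) · r dz dr dθ.

Inner (z): 100r.
Middle (r from 0 to 7): 2450.
Outer (θ): 2450π.

Therefore the triple integral equals 2450π.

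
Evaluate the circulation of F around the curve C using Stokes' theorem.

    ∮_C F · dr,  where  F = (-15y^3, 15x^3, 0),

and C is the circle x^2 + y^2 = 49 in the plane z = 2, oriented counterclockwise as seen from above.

Let S be the flat disk x^2 + y^2 ≤ 49 in the plane z = 2, with upward unit normal n̂ = ẑ. By Stokes' theorem,

    ∮_C F · dr = ∬_S (∇ × F) · n̂ dS = ∬_D (curl F)_z dA,

where D is the disk x^2 + y^2 ≤ 49.

Compute the curl of F = (-15y^3, 15x^3, 0):
    (∇ × F)_x = ∂F_z/∂y - ∂F_y/∂z = 0,
    (∇ × F)_y = ∂F_x/∂z - ∂F_z/∂x = 0,
    (∇ × F)_z = ∂F_y/∂x - ∂F_x/∂y = 45x^2 + 45y^2.

On z = 2, (curl F)_z = 45x^2 + 45y^2.

Convert to polar (x = r cos θ, y = r sin θ, dA = r dr dθ); the integrand becomes 45r^2, so

    ∬_D (curl F)_z dA = ∫_0^{2π} ∫_0^{7} (45r^2) · r dr dθ.

Inner (r from 0 to 7): 108045/4.
Outer (θ from 0 to 2π): 108045π/2.

Therefore ∮_C F · dr = 108045π/2.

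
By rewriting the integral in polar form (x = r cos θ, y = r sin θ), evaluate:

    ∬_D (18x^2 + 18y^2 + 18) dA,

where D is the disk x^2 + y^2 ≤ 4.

The region D is 0 ≤ r ≤ 2, 0 ≤ θ ≤ 2π in polar coordinates, where x = r cos(θ), y = r sin(θ), and dA = r dr dθ.

Under the substitution, the integrand becomes 18r^2 + 18, so

    ∬_D (18x^2 + 18y^2 + 18) dA = ∫_{0}^{2π} ∫_{0}^{2} (18r^2 + 18) · r dr dθ.

Inner integral (in r): ∫_{0}^{2} (18r^2 + 18) · r dr = 108.

Outer integral (in θ): ∫_{0}^{2π} (108) dθ = 216π.

Therefore ∬_D (18x^2 + 18y^2 + 18) dA = 216π.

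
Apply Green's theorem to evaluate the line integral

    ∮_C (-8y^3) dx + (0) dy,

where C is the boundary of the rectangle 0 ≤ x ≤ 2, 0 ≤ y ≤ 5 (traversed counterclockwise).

Green's theorem converts the closed line integral into a double integral over the enclosed region D:

    ∮_C P dx + Q dy = ∬_D (∂Q/∂x - ∂P/∂y) dA.

Here P = -8y^3, Q = 0, so

    ∂Q/∂x = 0,    ∂P/∂y = -24y^2,
    ∂Q/∂x - ∂P/∂y = 24y^2.

D is the region 0 ≤ x ≤ 2, 0 ≤ y ≤ 5. Evaluating the double integral:

    ∬_D (24y^2) dA = ∫_0^{2} ∫_0^{5} (24y^2) dy dx.

Inner (y from 0 to 5): 1000.
Outer (x from 0 to 2): 2000.

Therefore ∮_C P dx + Q dy = 2000.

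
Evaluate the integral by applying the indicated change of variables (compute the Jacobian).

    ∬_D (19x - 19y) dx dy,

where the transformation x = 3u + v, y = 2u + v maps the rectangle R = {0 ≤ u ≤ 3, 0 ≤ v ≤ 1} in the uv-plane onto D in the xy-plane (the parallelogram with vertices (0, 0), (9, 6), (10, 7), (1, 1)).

Compute the Jacobian determinant of (x, y) with respect to (u, v):

    ∂(x,y)/∂(u,v) = | 3  1 | = (3)(1) - (1)(2) = 1.
                   | 2  1 |

Its absolute value is |J| = 1 (the area scaling factor).

Substituting x = 3u + v, y = 2u + v into the integrand,

    19x - 19y → 19u,

so the integral becomes

    ∬_R (19u) · |J| du dv = ∫_0^3 ∫_0^1 (19u) dv du.

Inner (v): 19u.
Outer (u): 171/2.

Therefore ∬_D (19x - 19y) dx dy = 171/2.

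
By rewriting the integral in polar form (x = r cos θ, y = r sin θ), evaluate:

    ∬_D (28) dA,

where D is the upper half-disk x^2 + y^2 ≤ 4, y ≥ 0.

The region D is 0 ≤ r ≤ 2, 0 ≤ θ ≤ π in polar coordinates, where x = r cos(θ), y = r sin(θ), and dA = r dr dθ.

Under the substitution, the integrand becomes 28, so

    ∬_D (28) dA = ∫_{0}^{π} ∫_{0}^{2} (28) · r dr dθ.

Inner integral (in r): ∫_{0}^{2} (28) · r dr = 56.

Outer integral (in θ): ∫_{0}^{π} (56) dθ = 56π.

Therefore ∬_D (28) dA = 56π.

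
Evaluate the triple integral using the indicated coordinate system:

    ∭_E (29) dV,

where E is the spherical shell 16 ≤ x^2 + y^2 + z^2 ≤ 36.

In spherical coordinates, x = ρ sin(φ) cos(θ), y = ρ sin(φ) sin(θ), z = ρ cos(φ), and dV = ρ^2 sin(φ) dρ dφ dθ.

The integrand becomes 29, so

    ∭_E (29) dV = ∫_{0}^{2π} ∫_{0}^{π} ∫_{4}^{6} (29) · ρ^2 sin(φ) dρ dφ dθ.

Inner (ρ): 4408sin(φ)/3.
Middle (φ): 8816/3.
Outer (θ): 17632π/3.

Therefore the triple integral equals 17632π/3.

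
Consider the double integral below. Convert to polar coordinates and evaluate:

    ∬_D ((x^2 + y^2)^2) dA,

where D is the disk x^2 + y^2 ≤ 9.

The region D is 0 ≤ r ≤ 3, 0 ≤ θ ≤ 2π in polar coordinates, where x = r cos(θ), y = r sin(θ), and dA = r dr dθ.

Under the substitution, the integrand becomes r^4, so

    ∬_D ((x^2 + y^2)^2) dA = ∫_{0}^{2π} ∫_{0}^{3} (r^4) · r dr dθ.

Inner integral (in r): ∫_{0}^{3} (r^4) · r dr = 243/2.

Outer integral (in θ): ∫_{0}^{2π} (243/2) dθ = 243π.

Therefore ∬_D ((x^2 + y^2)^2) dA = 243π.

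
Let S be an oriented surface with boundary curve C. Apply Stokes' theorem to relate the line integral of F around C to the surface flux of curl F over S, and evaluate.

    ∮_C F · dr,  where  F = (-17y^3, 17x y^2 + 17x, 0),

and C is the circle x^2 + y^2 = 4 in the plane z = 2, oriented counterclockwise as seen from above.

Let S be the flat disk x^2 + y^2 ≤ 4 in the plane z = 2, with upward unit normal n̂ = ẑ. By Stokes' theorem,

    ∮_C F · dr = ∬_S (∇ × F) · n̂ dS = ∬_D (curl F)_z dA,

where D is the disk x^2 + y^2 ≤ 4.

Compute the curl of F = (-17y^3, 17x y^2 + 17x, 0):
    (∇ × F)_x = ∂F_z/∂y - ∂F_y/∂z = 0,
    (∇ × F)_y = ∂F_x/∂z - ∂F_z/∂x = 0,
    (∇ × F)_z = ∂F_y/∂x - ∂F_x/∂y = 68y^2 + 17.

On z = 2, (curl F)_z = 68y^2 + 17.

Convert to polar (x = r cos θ, y = r sin θ, dA = r dr dθ); the integrand becomes 68r^2sin(θ)^2 + 17, so

    ∬_D (curl F)_z dA = ∫_0^{2π} ∫_0^{2} (68r^2sin(θ)^2 + 17) · r dr dθ.

Inner (r from 0 to 2): 272sin(θ)^2 + 34.
Outer (θ from 0 to 2π): 340π.

Therefore ∮_C F · dr = 340π.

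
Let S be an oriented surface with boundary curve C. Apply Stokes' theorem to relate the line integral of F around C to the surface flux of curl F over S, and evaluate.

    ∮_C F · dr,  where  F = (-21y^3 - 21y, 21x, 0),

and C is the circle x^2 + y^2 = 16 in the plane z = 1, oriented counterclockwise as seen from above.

Let S be the flat disk x^2 + y^2 ≤ 16 in the plane z = 1, with upward unit normal n̂ = ẑ. By Stokes' theorem,

    ∮_C F · dr = ∬_S (∇ × F) · n̂ dS = ∬_D (curl F)_z dA,

where D is the disk x^2 + y^2 ≤ 16.

Compute the curl of F = (-21y^3 - 21y, 21x, 0):
    (∇ × F)_x = ∂F_z/∂y - ∂F_y/∂z = 0,
    (∇ × F)_y = ∂F_x/∂z - ∂F_z/∂x = 0,
    (∇ × F)_z = ∂F_y/∂x - ∂F_x/∂y = 63y^2 + 42.

On z = 1, (curl F)_z = 63y^2 + 42.

Convert to polar (x = r cos θ, y = r sin θ, dA = r dr dθ); the integrand becomes 63r^2sin(θ)^2 + 42, so

    ∬_D (curl F)_z dA = ∫_0^{2π} ∫_0^{4} (63r^2sin(θ)^2 + 42) · r dr dθ.

Inner (r from 0 to 4): 4032sin(θ)^2 + 336.
Outer (θ from 0 to 2π): 4704π.

Therefore ∮_C F · dr = 4704π.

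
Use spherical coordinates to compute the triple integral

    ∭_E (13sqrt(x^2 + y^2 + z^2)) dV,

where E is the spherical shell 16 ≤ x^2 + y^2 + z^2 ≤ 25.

In spherical coordinates, x = ρ sin(φ) cos(θ), y = ρ sin(φ) sin(θ), z = ρ cos(φ), and dV = ρ^2 sin(φ) dρ dφ dθ.

The integrand becomes 13ρ, so

    ∭_E (13sqrt(x^2 + y^2 + z^2)) dV = ∫_{0}^{2π} ∫_{0}^{π} ∫_{4}^{5} (13ρ) · ρ^2 sin(φ) dρ dφ dθ.

Inner (ρ): 4797sin(φ)/4.
Middle (φ): 4797/2.
Outer (θ): 4797π.

Therefore the triple integral equals 4797π.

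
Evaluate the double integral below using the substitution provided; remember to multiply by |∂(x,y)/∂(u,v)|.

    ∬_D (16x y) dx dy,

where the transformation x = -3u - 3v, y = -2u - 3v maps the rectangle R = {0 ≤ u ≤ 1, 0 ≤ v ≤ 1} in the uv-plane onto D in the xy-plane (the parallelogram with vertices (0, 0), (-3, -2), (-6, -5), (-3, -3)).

Compute the Jacobian determinant of (x, y) with respect to (u, v):

    ∂(x,y)/∂(u,v) = | -3  -3 | = (-3)(-3) - (-3)(-2) = 3.
                   | -2  -3 |

Its absolute value is |J| = 3 (the area scaling factor).

Substituting x = -3u - 3v, y = -2u - 3v into the integrand,

    16x y → 96u^2 + 240u v + 144v^2,

so the integral becomes

    ∬_R (96u^2 + 240u v + 144v^2) · |J| du dv = ∫_0^1 ∫_0^1 (288u^2 + 720u v + 432v^2) dv du.

Inner (v): 288u^2 + 360u + 144.
Outer (u): 420.

Therefore ∬_D (16x y) dx dy = 420.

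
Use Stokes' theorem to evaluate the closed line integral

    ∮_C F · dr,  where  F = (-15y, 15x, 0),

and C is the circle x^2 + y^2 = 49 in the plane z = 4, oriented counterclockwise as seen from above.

Let S be the flat disk x^2 + y^2 ≤ 49 in the plane z = 4, with upward unit normal n̂ = ẑ. By Stokes' theorem,

    ∮_C F · dr = ∬_S (∇ × F) · n̂ dS = ∬_D (curl F)_z dA,

where D is the disk x^2 + y^2 ≤ 49.

Compute the curl of F = (-15y, 15x, 0):
    (∇ × F)_x = ∂F_z/∂y - ∂F_y/∂z = 0,
    (∇ × F)_y = ∂F_x/∂z - ∂F_z/∂x = 0,
    (∇ × F)_z = ∂F_y/∂x - ∂F_x/∂y = 30.

On z = 4, (curl F)_z = 30.

Convert to polar (x = r cos θ, y = r sin θ, dA = r dr dθ); the integrand becomes 30, so

    ∬_D (curl F)_z dA = ∫_0^{2π} ∫_0^{7} (30) · r dr dθ.

Inner (r from 0 to 7): 735.
Outer (θ from 0 to 2π): 1470π.

Therefore ∮_C F · dr = 1470π.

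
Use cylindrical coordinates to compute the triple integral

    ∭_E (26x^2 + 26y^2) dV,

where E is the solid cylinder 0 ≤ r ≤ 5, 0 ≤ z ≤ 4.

In cylindrical coordinates, x = r cos(θ), y = r sin(θ), z = z, and dV = r dr dθ dz.

The integrand becomes 26r^2, so

    ∭_E (26x^2 + 26y^2) dV = ∫_{0}^{2π} ∫_{0}^{5} ∫_{0}^{4} (26r^2) · r dz dr dθ.

Inner (z): 104r^3.
Middle (r from 0 to 5): 16250.
Outer (θ): 32500π.

Therefore the triple integral equals 32500π.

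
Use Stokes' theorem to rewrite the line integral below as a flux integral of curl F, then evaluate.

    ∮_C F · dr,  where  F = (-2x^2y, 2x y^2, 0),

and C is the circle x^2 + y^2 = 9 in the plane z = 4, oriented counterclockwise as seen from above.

Let S be the flat disk x^2 + y^2 ≤ 9 in the plane z = 4, with upward unit normal n̂ = ẑ. By Stokes' theorem,

    ∮_C F · dr = ∬_S (∇ × F) · n̂ dS = ∬_D (curl F)_z dA,

where D is the disk x^2 + y^2 ≤ 9.

Compute the curl of F = (-2x^2y, 2x y^2, 0):
    (∇ × F)_x = ∂F_z/∂y - ∂F_y/∂z = 0,
    (∇ × F)_y = ∂F_x/∂z - ∂F_z/∂x = 0,
    (∇ × F)_z = ∂F_y/∂x - ∂F_x/∂y = 2x^2 + 2y^2.

On z = 4, (curl F)_z = 2x^2 + 2y^2.

Convert to polar (x = r cos θ, y = r sin θ, dA = r dr dθ); the integrand becomes 2r^2, so

    ∬_D (curl F)_z dA = ∫_0^{2π} ∫_0^{3} (2r^2) · r dr dθ.

Inner (r from 0 to 3): 81/2.
Outer (θ from 0 to 2π): 81π.

Therefore ∮_C F · dr = 81π.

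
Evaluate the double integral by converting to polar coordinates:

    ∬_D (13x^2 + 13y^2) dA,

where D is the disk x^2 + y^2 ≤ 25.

The region D is 0 ≤ r ≤ 5, 0 ≤ θ ≤ 2π in polar coordinates, where x = r cos(θ), y = r sin(θ), and dA = r dr dθ.

Under the substitution, the integrand becomes 13r^2, so

    ∬_D (13x^2 + 13y^2) dA = ∫_{0}^{2π} ∫_{0}^{5} (13r^2) · r dr dθ.

Inner integral (in r): ∫_{0}^{5} (13r^2) · r dr = 8125/4.

Outer integral (in θ): ∫_{0}^{2π} (8125/4) dθ = 8125π/2.

Therefore ∬_D (13x^2 + 13y^2) dA = 8125π/2.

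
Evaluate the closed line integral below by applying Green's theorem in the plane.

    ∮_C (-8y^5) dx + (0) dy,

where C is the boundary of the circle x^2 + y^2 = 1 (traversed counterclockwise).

Green's theorem converts the closed line integral into a double integral over the enclosed region D:

    ∮_C P dx + Q dy = ∬_D (∂Q/∂x - ∂P/∂y) dA.

Here P = -8y^5, Q = 0, so

    ∂Q/∂x = 0,    ∂P/∂y = -40y^4,
    ∂Q/∂x - ∂P/∂y = 40y^4.

D is the region x^2 + y^2 ≤ 1. Evaluating the double integral:

In polar coordinates (x = r cos θ, y = r sin θ, dA = r dr dθ) the integrand becomes 40r^4sin(θ)^4, so

    ∬_D (40y^4) dA = ∫_0^{2π} ∫_0^{1} (40r^4sin(θ)^4) · r dr dθ.

Inner (r from 0 to 1): 20sin(θ)^4/3.
Outer (θ from 0 to 2π): 5π.

Therefore ∮_C P dx + Q dy = 5π.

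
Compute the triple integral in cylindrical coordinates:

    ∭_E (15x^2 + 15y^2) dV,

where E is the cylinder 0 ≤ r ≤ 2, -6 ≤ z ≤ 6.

In cylindrical coordinates, x = r cos(θ), y = r sin(θ), z = z, and dV = r dr dθ dz.

The integrand becomes 15r^2, so

    ∭_E (15x^2 + 15y^2) dV = ∫_{0}^{2π} ∫_{0}^{2} ∫_{-6}^{6} (15r^2) · r dz dr dθ.

Inner (z): 180r^3.
Middle (r from 0 to 2): 720.
Outer (θ): 1440π.

Therefore the triple integral equals 1440π.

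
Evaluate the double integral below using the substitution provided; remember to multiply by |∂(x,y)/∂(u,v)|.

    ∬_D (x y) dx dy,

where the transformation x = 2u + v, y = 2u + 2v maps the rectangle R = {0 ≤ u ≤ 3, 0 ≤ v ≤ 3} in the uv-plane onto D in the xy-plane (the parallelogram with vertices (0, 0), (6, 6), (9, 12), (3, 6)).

Compute the Jacobian determinant of (x, y) with respect to (u, v):

    ∂(x,y)/∂(u,v) = | 2  1 | = (2)(2) - (1)(2) = 2.
                   | 2  2 |

Its absolute value is |J| = 2 (the area scaling factor).

Substituting x = 2u + v, y = 2u + 2v into the integrand,

    x y → 4u^2 + 6u v + 2v^2,

so the integral becomes

    ∬_R (4u^2 + 6u v + 2v^2) · |J| du dv = ∫_0^3 ∫_0^3 (8u^2 + 12u v + 4v^2) dv du.

Inner (v): 24u^2 + 54u + 36.
Outer (u): 567.

Therefore ∬_D (x y) dx dy = 567.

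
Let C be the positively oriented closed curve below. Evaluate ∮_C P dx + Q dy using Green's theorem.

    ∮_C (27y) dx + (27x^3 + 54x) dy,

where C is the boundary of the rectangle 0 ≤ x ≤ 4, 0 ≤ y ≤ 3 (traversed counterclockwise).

Green's theorem converts the closed line integral into a double integral over the enclosed region D:

    ∮_C P dx + Q dy = ∬_D (∂Q/∂x - ∂P/∂y) dA.

Here P = 27y, Q = 27x^3 + 54x, so

    ∂Q/∂x = 81x^2 + 54,    ∂P/∂y = 27,
    ∂Q/∂x - ∂P/∂y = 81x^2 + 27.

D is the region 0 ≤ x ≤ 4, 0 ≤ y ≤ 3. Evaluating the double integral:

    ∬_D (81x^2 + 27) dA = ∫_0^{4} ∫_0^{3} (81x^2 + 27) dy dx.

Inner (y from 0 to 3): 243x^2 + 81.
Outer (x from 0 to 4): 5508.

Therefore ∮_C P dx + Q dy = 5508.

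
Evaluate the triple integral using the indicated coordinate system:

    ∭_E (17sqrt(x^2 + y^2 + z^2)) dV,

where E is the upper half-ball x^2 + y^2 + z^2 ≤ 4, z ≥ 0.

In spherical coordinates, x = ρ sin(φ) cos(θ), y = ρ sin(φ) sin(θ), z = ρ cos(φ), and dV = ρ^2 sin(φ) dρ dφ dθ.

The integrand becomes 17ρ, so

    ∭_E (17sqrt(x^2 + y^2 + z^2)) dV = ∫_{0}^{2π} ∫_{0}^{π/2} ∫_{0}^{2} (17ρ) · ρ^2 sin(φ) dρ dφ dθ.

Inner (ρ): 68sin(φ).
Middle (φ): 68.
Outer (θ): 136π.

Therefore the triple integral equals 136π.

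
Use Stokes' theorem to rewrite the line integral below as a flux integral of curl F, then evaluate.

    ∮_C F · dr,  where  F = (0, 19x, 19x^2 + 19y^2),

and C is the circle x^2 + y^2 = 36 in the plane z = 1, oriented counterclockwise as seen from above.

Let S be the flat disk x^2 + y^2 ≤ 36 in the plane z = 1, with upward unit normal n̂ = ẑ. By Stokes' theorem,

    ∮_C F · dr = ∬_S (∇ × F) · n̂ dS = ∬_D (curl F)_z dA,

where D is the disk x^2 + y^2 ≤ 36.

Compute the curl of F = (0, 19x, 19x^2 + 19y^2):
    (∇ × F)_x = ∂F_z/∂y - ∂F_y/∂z = 38y,
    (∇ × F)_y = ∂F_x/∂z - ∂F_z/∂x = -38x,
    (∇ × F)_z = ∂F_y/∂x - ∂F_x/∂y = 19.

On z = 1, (curl F)_z = 19.

Convert to polar (x = r cos θ, y = r sin θ, dA = r dr dθ); the integrand becomes 19, so

    ∬_D (curl F)_z dA = ∫_0^{2π} ∫_0^{6} (19) · r dr dθ.

Inner (r from 0 to 6): 342.
Outer (θ from 0 to 2π): 684π.

Therefore ∮_C F · dr = 684π.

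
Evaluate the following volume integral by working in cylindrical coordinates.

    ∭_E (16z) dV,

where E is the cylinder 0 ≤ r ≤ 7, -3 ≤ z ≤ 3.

In cylindrical coordinates, x = r cos(θ), y = r sin(θ), z = z, and dV = r dr dθ dz.

The integrand becomes 16z, so

    ∭_E (16z) dV = ∫_{0}^{2π} ∫_{0}^{7} ∫_{-3}^{3} (16z) · r dz dr dθ.

Inner (z): 0.
Middle (r from 0 to 7): 0.
Outer (θ): 0.

Therefore the triple integral equals 0.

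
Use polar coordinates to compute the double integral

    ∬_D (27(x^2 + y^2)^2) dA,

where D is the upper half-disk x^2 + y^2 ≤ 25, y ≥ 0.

The region D is 0 ≤ r ≤ 5, 0 ≤ θ ≤ π in polar coordinates, where x = r cos(θ), y = r sin(θ), and dA = r dr dθ.

Under the substitution, the integrand becomes 27r^4, so

    ∬_D (27(x^2 + y^2)^2) dA = ∫_{0}^{π} ∫_{0}^{5} (27r^4) · r dr dθ.

Inner integral (in r): ∫_{0}^{5} (27r^4) · r dr = 140625/2.

Outer integral (in θ): ∫_{0}^{π} (140625/2) dθ = 140625π/2.

Therefore ∬_D (27(x^2 + y^2)^2) dA = 140625π/2.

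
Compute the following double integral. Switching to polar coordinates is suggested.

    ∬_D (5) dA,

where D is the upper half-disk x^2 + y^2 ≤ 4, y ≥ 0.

The region D is 0 ≤ r ≤ 2, 0 ≤ θ ≤ π in polar coordinates, where x = r cos(θ), y = r sin(θ), and dA = r dr dθ.

Under the substitution, the integrand becomes 5, so

    ∬_D (5) dA = ∫_{0}^{π} ∫_{0}^{2} (5) · r dr dθ.

Inner integral (in r): ∫_{0}^{2} (5) · r dr = 10.

Outer integral (in θ): ∫_{0}^{π} (10) dθ = 10π.

Therefore ∬_D (5) dA = 10π.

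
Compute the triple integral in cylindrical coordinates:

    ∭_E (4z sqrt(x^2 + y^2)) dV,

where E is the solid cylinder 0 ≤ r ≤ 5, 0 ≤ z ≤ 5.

In cylindrical coordinates, x = r cos(θ), y = r sin(θ), z = z, and dV = r dr dθ dz.

The integrand becomes 4r z, so

    ∭_E (4z sqrt(x^2 + y^2)) dV = ∫_{0}^{2π} ∫_{0}^{5} ∫_{0}^{5} (4r z) · r dz dr dθ.

Inner (z): 50r^2.
Middle (r from 0 to 5): 6250/3.
Outer (θ): 12500π/3.

Therefore the triple integral equals 12500π/3.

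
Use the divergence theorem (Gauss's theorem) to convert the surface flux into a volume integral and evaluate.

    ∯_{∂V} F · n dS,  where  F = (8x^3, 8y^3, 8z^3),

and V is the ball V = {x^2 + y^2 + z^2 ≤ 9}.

By the divergence theorem,

    ∯_{∂V} F · n dS = ∭_V (∇ · F) dV.

Compute the divergence:
    ∇ · F = ∂F_x/∂x + ∂F_y/∂y + ∂F_z/∂z = 24x^2 + 24y^2 + 24z^2.

In spherical coordinates, x = ρ sin(φ) cos(θ), y = ρ sin(φ) sin(θ), z = ρ cos(φ), dV = ρ^2 sin(φ) dρ dφ dθ, with 0 ≤ ρ ≤ 3, 0 ≤ φ ≤ π, 0 ≤ θ ≤ 2π.

The integrand, after substitution and multiplying by the volume element, becomes (24ρ^2) · ρ^2 sin(φ), so

    ∭_V (∇·F) dV = ∫_0^{2π} ∫_0^{π} ∫_0^{3} (24ρ^2) · ρ^2 sin(φ) dρ dφ dθ.

Inner (ρ from 0 to 3): 5832sin(φ)/5.
Middle (φ from 0 to π): 11664/5.
Outer (θ from 0 to 2π): 23328π/5.

Therefore ∯_{∂V} F · n dS = 23328π/5.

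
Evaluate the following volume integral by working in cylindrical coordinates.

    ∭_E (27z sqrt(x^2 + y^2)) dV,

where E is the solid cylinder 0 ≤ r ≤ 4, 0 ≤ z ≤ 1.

In cylindrical coordinates, x = r cos(θ), y = r sin(θ), z = z, and dV = r dr dθ dz.

The integrand becomes 27r z, so

    ∭_E (27z sqrt(x^2 + y^2)) dV = ∫_{0}^{2π} ∫_{0}^{4} ∫_{0}^{1} (27r z) · r dz dr dθ.

Inner (z): 27r^2/2.
Middle (r from 0 to 4): 288.
Outer (θ): 576π.

Therefore the triple integral equals 576π.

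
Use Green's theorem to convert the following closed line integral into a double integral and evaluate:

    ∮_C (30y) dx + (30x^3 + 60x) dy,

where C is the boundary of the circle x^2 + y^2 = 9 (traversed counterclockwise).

Green's theorem converts the closed line integral into a double integral over the enclosed region D:

    ∮_C P dx + Q dy = ∬_D (∂Q/∂x - ∂P/∂y) dA.

Here P = 30y, Q = 30x^3 + 60x, so

    ∂Q/∂x = 90x^2 + 60,    ∂P/∂y = 30,
    ∂Q/∂x - ∂P/∂y = 90x^2 + 30.

D is the region x^2 + y^2 ≤ 9. Evaluating the double integral:

In polar coordinates (x = r cos θ, y = r sin θ, dA = r dr dθ) the integrand becomes 90r^2cos(θ)^2 + 30, so

    ∬_D (90x^2 + 30) dA = ∫_0^{2π} ∫_0^{3} (90r^2cos(θ)^2 + 30) · r dr dθ.

Inner (r from 0 to 3): 3645cos(θ)^2/2 + 135.
Outer (θ from 0 to 2π): 4185π/2.

Therefore ∮_C P dx + Q dy = 4185π/2.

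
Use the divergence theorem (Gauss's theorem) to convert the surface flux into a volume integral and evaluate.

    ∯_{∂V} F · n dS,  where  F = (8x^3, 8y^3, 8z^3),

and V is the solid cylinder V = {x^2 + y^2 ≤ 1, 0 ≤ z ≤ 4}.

By the divergence theorem,

    ∯_{∂V} F · n dS = ∭_V (∇ · F) dV.

Compute the divergence:
    ∇ · F = ∂F_x/∂x + ∂F_y/∂y + ∂F_z/∂z = 24x^2 + 24y^2 + 24z^2.

In cylindrical coordinates, x = r cos(θ), y = r sin(θ), z = z, dV = r dr dθ dz, with 0 ≤ r ≤ 1, 0 ≤ θ ≤ 2π, 0 ≤ z ≤ 4.

The integrand, after substitution and multiplying by the volume element, becomes (24r^2 + 24z^2) · r, so

    ∭_V (∇·F) dV = ∫_0^{2π} ∫_0^{1} ∫_0^{4} (24r^2 + 24z^2) · r dz dr dθ.

Inner (z from 0 to 4): 96r^3 + 512r.
Middle (r from 0 to 1): 280.
Outer (θ from 0 to 2π): 560π.

Therefore ∯_{∂V} F · n dS = 560π.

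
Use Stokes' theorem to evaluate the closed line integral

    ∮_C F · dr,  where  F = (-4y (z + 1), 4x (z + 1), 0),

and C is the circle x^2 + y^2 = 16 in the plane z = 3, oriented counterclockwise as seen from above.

Let S be the flat disk x^2 + y^2 ≤ 16 in the plane z = 3, with upward unit normal n̂ = ẑ. By Stokes' theorem,

    ∮_C F · dr = ∬_S (∇ × F) · n̂ dS = ∬_D (curl F)_z dA,

where D is the disk x^2 + y^2 ≤ 16.

Compute the curl of F = (-4y (z + 1), 4x (z + 1), 0):
    (∇ × F)_x = ∂F_z/∂y - ∂F_y/∂z = -4x,
    (∇ × F)_y = ∂F_x/∂z - ∂F_z/∂x = -4y,
    (∇ × F)_z = ∂F_y/∂x - ∂F_x/∂y = 8z + 8.

On z = 3, (curl F)_z = 32.

Convert to polar (x = r cos θ, y = r sin θ, dA = r dr dθ); the integrand becomes 32, so

    ∬_D (curl F)_z dA = ∫_0^{2π} ∫_0^{4} (32) · r dr dθ.

Inner (r from 0 to 4): 256.
Outer (θ from 0 to 2π): 512π.

Therefore ∮_C F · dr = 512π.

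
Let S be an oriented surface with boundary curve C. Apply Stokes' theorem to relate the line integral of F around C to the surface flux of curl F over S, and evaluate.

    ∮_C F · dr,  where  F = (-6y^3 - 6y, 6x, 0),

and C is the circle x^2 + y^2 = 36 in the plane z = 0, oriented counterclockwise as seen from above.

Let S be the flat disk x^2 + y^2 ≤ 36 in the plane z = 0, with upward unit normal n̂ = ẑ. By Stokes' theorem,

    ∮_C F · dr = ∬_S (∇ × F) · n̂ dS = ∬_D (curl F)_z dA,

where D is the disk x^2 + y^2 ≤ 36.

Compute the curl of F = (-6y^3 - 6y, 6x, 0):
    (∇ × F)_x = ∂F_z/∂y - ∂F_y/∂z = 0,
    (∇ × F)_y = ∂F_x/∂z - ∂F_z/∂x = 0,
    (∇ × F)_z = ∂F_y/∂x - ∂F_x/∂y = 18y^2 + 12.

On z = 0, (curl F)_z = 18y^2 + 12.

Convert to polar (x = r cos θ, y = r sin θ, dA = r dr dθ); the integrand becomes 18r^2sin(θ)^2 + 12, so

    ∬_D (curl F)_z dA = ∫_0^{2π} ∫_0^{6} (18r^2sin(θ)^2 + 12) · r dr dθ.

Inner (r from 0 to 6): 5832sin(θ)^2 + 216.
Outer (θ from 0 to 2π): 6264π.

Therefore ∮_C F · dr = 6264π.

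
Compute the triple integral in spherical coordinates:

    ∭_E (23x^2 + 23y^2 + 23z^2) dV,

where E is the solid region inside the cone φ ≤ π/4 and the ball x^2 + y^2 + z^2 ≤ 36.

In spherical coordinates, x = ρ sin(φ) cos(θ), y = ρ sin(φ) sin(θ), z = ρ cos(φ), and dV = ρ^2 sin(φ) dρ dφ dθ.

The integrand becomes 23ρ^2, so

    ∭_E (23x^2 + 23y^2 + 23z^2) dV = ∫_{0}^{2π} ∫_{0}^{π/4} ∫_{0}^{6} (23ρ^2) · ρ^2 sin(φ) dρ dφ dθ.

Inner (ρ): 178848sin(φ)/5.
Middle (φ): 178848/5 - 89424sqrt(2)/5.
Outer (θ): 178848π (2 - sqrt(2))/5.

Therefore the triple integral equals 178848π (2 - sqrt(2))/5.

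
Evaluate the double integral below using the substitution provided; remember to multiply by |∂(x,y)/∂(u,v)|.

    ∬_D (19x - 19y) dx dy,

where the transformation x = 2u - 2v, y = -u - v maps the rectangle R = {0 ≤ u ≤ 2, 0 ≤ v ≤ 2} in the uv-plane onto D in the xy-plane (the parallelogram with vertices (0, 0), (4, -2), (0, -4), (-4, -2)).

Compute the Jacobian determinant of (x, y) with respect to (u, v):

    ∂(x,y)/∂(u,v) = | 2  -2 | = (2)(-1) - (-2)(-1) = -4.
                   | -1  -1 |

Its absolute value is |J| = 4 (the area scaling factor).

Substituting x = 2u - 2v, y = -u - v into the integrand,

    19x - 19y → 57u - 19v,

so the integral becomes

    ∬_R (57u - 19v) · |J| du dv = ∫_0^2 ∫_0^2 (228u - 76v) dv du.

Inner (v): 456u - 152.
Outer (u): 608.

Therefore ∬_D (19x - 19y) dx dy = 608.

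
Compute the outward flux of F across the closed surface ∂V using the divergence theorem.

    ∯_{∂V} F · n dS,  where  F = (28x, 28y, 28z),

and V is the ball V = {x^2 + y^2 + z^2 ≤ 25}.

By the divergence theorem,

    ∯_{∂V} F · n dS = ∭_V (∇ · F) dV.

Compute the divergence:
    ∇ · F = ∂F_x/∂x + ∂F_y/∂y + ∂F_z/∂z = 28 + 28 + 28 = 84.

In spherical coordinates, x = ρ sin(φ) cos(θ), y = ρ sin(φ) sin(θ), z = ρ cos(φ), dV = ρ^2 sin(φ) dρ dφ dθ, with 0 ≤ ρ ≤ 5, 0 ≤ φ ≤ π, 0 ≤ θ ≤ 2π.

The integrand, after substitution and multiplying by the volume element, becomes (84) · ρ^2 sin(φ), so

    ∭_V (∇·F) dV = ∫_0^{2π} ∫_0^{π} ∫_0^{5} (84) · ρ^2 sin(φ) dρ dφ dθ.

Inner (ρ from 0 to 5): 3500sin(φ).
Middle (φ from 0 to π): 7000.
Outer (θ from 0 to 2π): 14000π.

Therefore ∯_{∂V} F · n dS = 14000π.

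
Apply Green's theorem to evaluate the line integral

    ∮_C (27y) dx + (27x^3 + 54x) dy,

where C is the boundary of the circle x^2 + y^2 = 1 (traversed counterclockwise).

Green's theorem converts the closed line integral into a double integral over the enclosed region D:

    ∮_C P dx + Q dy = ∬_D (∂Q/∂x - ∂P/∂y) dA.

Here P = 27y, Q = 27x^3 + 54x, so

    ∂Q/∂x = 81x^2 + 54,    ∂P/∂y = 27,
    ∂Q/∂x - ∂P/∂y = 81x^2 + 27.

D is the region x^2 + y^2 ≤ 1. Evaluating the double integral:

In polar coordinates (x = r cos θ, y = r sin θ, dA = r dr dθ) the integrand becomes 81r^2cos(θ)^2 + 27, so

    ∬_D (81x^2 + 27) dA = ∫_0^{2π} ∫_0^{1} (81r^2cos(θ)^2 + 27) · r dr dθ.

Inner (r from 0 to 1): 81cos(θ)^2/4 + 27/2.
Outer (θ from 0 to 2π): 189π/4.

Therefore ∮_C P dx + Q dy = 189π/4.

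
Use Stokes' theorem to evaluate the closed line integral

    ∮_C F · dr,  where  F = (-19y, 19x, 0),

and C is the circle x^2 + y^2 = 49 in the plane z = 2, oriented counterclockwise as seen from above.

Let S be the flat disk x^2 + y^2 ≤ 49 in the plane z = 2, with upward unit normal n̂ = ẑ. By Stokes' theorem,

    ∮_C F · dr = ∬_S (∇ × F) · n̂ dS = ∬_D (curl F)_z dA,

where D is the disk x^2 + y^2 ≤ 49.

Compute the curl of F = (-19y, 19x, 0):
    (∇ × F)_x = ∂F_z/∂y - ∂F_y/∂z = 0,
    (∇ × F)_y = ∂F_x/∂z - ∂F_z/∂x = 0,
    (∇ × F)_z = ∂F_y/∂x - ∂F_x/∂y = 38.

On z = 2, (curl F)_z = 38.

Convert to polar (x = r cos θ, y = r sin θ, dA = r dr dθ); the integrand becomes 38, so

    ∬_D (curl F)_z dA = ∫_0^{2π} ∫_0^{7} (38) · r dr dθ.

Inner (r from 0 to 7): 931.
Outer (θ from 0 to 2π): 1862π.

Therefore ∮_C F · dr = 1862π.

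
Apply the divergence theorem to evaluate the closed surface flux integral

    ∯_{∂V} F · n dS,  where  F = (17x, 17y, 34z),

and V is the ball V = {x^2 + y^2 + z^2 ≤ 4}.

By the divergence theorem,

    ∯_{∂V} F · n dS = ∭_V (∇ · F) dV.

Compute the divergence:
    ∇ · F = ∂F_x/∂x + ∂F_y/∂y + ∂F_z/∂z = 17 + 17 + 34 = 68.

In spherical coordinates, x = ρ sin(φ) cos(θ), y = ρ sin(φ) sin(θ), z = ρ cos(φ), dV = ρ^2 sin(φ) dρ dφ dθ, with 0 ≤ ρ ≤ 2, 0 ≤ φ ≤ π, 0 ≤ θ ≤ 2π.

The integrand, after substitution and multiplying by the volume element, becomes (68) · ρ^2 sin(φ), so

    ∭_V (∇·F) dV = ∫_0^{2π} ∫_0^{π} ∫_0^{2} (68) · ρ^2 sin(φ) dρ dφ dθ.

Inner (ρ from 0 to 2): 544sin(φ)/3.
Middle (φ from 0 to π): 1088/3.
Outer (θ from 0 to 2π): 2176π/3.

Therefore ∯_{∂V} F · n dS = 2176π/3.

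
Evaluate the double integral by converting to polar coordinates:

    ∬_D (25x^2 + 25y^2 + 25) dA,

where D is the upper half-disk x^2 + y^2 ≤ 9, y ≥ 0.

The region D is 0 ≤ r ≤ 3, 0 ≤ θ ≤ π in polar coordinates, where x = r cos(θ), y = r sin(θ), and dA = r dr dθ.

Under the substitution, the integrand becomes 25r^2 + 25, so

    ∬_D (25x^2 + 25y^2 + 25) dA = ∫_{0}^{π} ∫_{0}^{3} (25r^2 + 25) · r dr dθ.

Inner integral (in r): ∫_{0}^{3} (25r^2 + 25) · r dr = 2475/4.

Outer integral (in θ): ∫_{0}^{π} (2475/4) dθ = 2475π/4.

Therefore ∬_D (25x^2 + 25y^2 + 25) dA = 2475π/4.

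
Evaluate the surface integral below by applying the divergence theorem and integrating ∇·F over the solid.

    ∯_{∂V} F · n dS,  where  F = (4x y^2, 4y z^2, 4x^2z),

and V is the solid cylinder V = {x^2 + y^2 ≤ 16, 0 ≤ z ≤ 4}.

By the divergence theorem,

    ∯_{∂V} F · n dS = ∭_V (∇ · F) dV.

Compute the divergence:
    ∇ · F = ∂F_x/∂x + ∂F_y/∂y + ∂F_z/∂z = 4y^2 + 4z^2 + 4x^2 = 4x^2 + 4y^2 + 4z^2.

In cylindrical coordinates, x = r cos(θ), y = r sin(θ), z = z, dV = r dr dθ dz, with 0 ≤ r ≤ 4, 0 ≤ θ ≤ 2π, 0 ≤ z ≤ 4.

The integrand, after substitution and multiplying by the volume element, becomes (4r^2 + 4z^2) · r, so

    ∭_V (∇·F) dV = ∫_0^{2π} ∫_0^{4} ∫_0^{4} (4r^2 + 4z^2) · r dz dr dθ.

Inner (z from 0 to 4): 16r (r^2 + 16/3).
Middle (r from 0 to 4): 5120/3.
Outer (θ from 0 to 2π): 10240π/3.

Therefore ∯_{∂V} F · n dS = 10240π/3.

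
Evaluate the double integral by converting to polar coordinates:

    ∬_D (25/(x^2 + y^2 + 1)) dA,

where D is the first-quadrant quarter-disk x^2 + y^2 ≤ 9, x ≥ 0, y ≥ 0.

The region D is 0 ≤ r ≤ 3, 0 ≤ θ ≤ π/2 in polar coordinates, where x = r cos(θ), y = r sin(θ), and dA = r dr dθ.

Under the substitution, the integrand becomes 25/(r^2 + 1), so

    ∬_D (25/(x^2 + y^2 + 1)) dA = ∫_{0}^{π/2} ∫_{0}^{3} (25/(r^2 + 1)) · r dr dθ.

Inner integral (in r): ∫_{0}^{3} (25/(r^2 + 1)) · r dr = 25log(10)/2.

Outer integral (in θ): ∫_{0}^{π/2} (25log(10)/2) dθ = 25π log(10)/4.

Therefore ∬_D (25/(x^2 + y^2 + 1)) dA = 25π log(10)/4.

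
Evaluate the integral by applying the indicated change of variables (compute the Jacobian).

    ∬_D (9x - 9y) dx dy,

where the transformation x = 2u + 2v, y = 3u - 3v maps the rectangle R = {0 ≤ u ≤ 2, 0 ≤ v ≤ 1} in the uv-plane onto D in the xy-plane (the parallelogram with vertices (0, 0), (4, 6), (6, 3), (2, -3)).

Compute the Jacobian determinant of (x, y) with respect to (u, v):

    ∂(x,y)/∂(u,v) = | 2  2 | = (2)(-3) - (2)(3) = -12.
                   | 3  -3 |

Its absolute value is |J| = 12 (the area scaling factor).

Substituting x = 2u + 2v, y = 3u - 3v into the integrand,

    9x - 9y → -9u + 45v,

so the integral becomes

    ∬_R (-9u + 45v) · |J| du dv = ∫_0^2 ∫_0^1 (-108u + 540v) dv du.

Inner (v): 270 - 108u.
Outer (u): 324.

Therefore ∬_D (9x - 9y) dx dy = 324.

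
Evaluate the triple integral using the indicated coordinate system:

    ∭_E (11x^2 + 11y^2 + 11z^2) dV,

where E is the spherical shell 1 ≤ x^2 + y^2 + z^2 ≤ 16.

In spherical coordinates, x = ρ sin(φ) cos(θ), y = ρ sin(φ) sin(θ), z = ρ cos(φ), and dV = ρ^2 sin(φ) dρ dφ dθ.

The integrand becomes 11ρ^2, so

    ∭_E (11x^2 + 11y^2 + 11z^2) dV = ∫_{0}^{2π} ∫_{0}^{π} ∫_{1}^{4} (11ρ^2) · ρ^2 sin(φ) dρ dφ dθ.

Inner (ρ): 11253sin(φ)/5.
Middle (φ): 22506/5.
Outer (θ): 45012π/5.

Therefore the triple integral equals 45012π/5.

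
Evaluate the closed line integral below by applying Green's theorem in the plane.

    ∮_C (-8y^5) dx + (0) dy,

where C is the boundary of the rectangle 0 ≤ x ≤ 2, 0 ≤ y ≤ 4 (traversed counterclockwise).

Green's theorem converts the closed line integral into a double integral over the enclosed region D:

    ∮_C P dx + Q dy = ∬_D (∂Q/∂x - ∂P/∂y) dA.

Here P = -8y^5, Q = 0, so

    ∂Q/∂x = 0,    ∂P/∂y = -40y^4,
    ∂Q/∂x - ∂P/∂y = 40y^4.

D is the region 0 ≤ x ≤ 2, 0 ≤ y ≤ 4. Evaluating the double integral:

    ∬_D (40y^4) dA = ∫_0^{2} ∫_0^{4} (40y^4) dy dx.

Inner (y from 0 to 4): 8192.
Outer (x from 0 to 2): 16384.

Therefore ∮_C P dx + Q dy = 16384.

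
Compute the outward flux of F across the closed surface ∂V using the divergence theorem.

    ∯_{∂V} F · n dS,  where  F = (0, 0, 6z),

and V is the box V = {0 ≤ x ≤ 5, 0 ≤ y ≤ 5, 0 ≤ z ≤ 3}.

By the divergence theorem,

    ∯_{∂V} F · n dS = ∭_V (∇ · F) dV.

Compute the divergence:
    ∇ · F = ∂F_x/∂x + ∂F_y/∂y + ∂F_z/∂z = 0 + 0 + 6 = 6.

V is a rectangular box, so dV = dx dy dz with 0 ≤ x ≤ 5, 0 ≤ y ≤ 5, 0 ≤ z ≤ 3.

Integrate (6) over V as an iterated integral:

    ∭_V (∇·F) dV = ∫_0^{5} ∫_0^{5} ∫_0^{3} (6) dz dy dx.

Inner (z from 0 to 3): 18.
Middle (y from 0 to 5): 90.
Outer (x from 0 to 5): 450.

Therefore ∯_{∂V} F · n dS = 450.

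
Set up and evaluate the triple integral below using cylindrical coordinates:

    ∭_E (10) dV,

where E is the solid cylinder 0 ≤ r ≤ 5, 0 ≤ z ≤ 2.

In cylindrical coordinates, x = r cos(θ), y = r sin(θ), z = z, and dV = r dr dθ dz.

The integrand becomes 10, so

    ∭_E (10) dV = ∫_{0}^{2π} ∫_{0}^{5} ∫_{0}^{2} (10) · r dz dr dθ.

Inner (z): 20r.
Middle (r from 0 to 5): 250.
Outer (θ): 500π.

Therefore the triple integral equals 500π.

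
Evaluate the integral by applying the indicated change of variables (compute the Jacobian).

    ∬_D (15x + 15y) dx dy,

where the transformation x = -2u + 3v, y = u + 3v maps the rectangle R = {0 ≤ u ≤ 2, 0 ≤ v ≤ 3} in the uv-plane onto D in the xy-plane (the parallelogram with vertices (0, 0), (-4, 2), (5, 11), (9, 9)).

Compute the Jacobian determinant of (x, y) with respect to (u, v):

    ∂(x,y)/∂(u,v) = | -2  3 | = (-2)(3) - (3)(1) = -9.
                   | 1  3 |

Its absolute value is |J| = 9 (the area scaling factor).

Substituting x = -2u + 3v, y = u + 3v into the integrand,

    15x + 15y → -15u + 90v,

so the integral becomes

    ∬_R (-15u + 90v) · |J| du dv = ∫_0^2 ∫_0^3 (-135u + 810v) dv du.

Inner (v): 3645 - 405u.
Outer (u): 6480.

Therefore ∬_D (15x + 15y) dx dy = 6480.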